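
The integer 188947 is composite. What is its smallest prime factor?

11

188947 is odd.
Digit sum 37, not divisible by 3.
Ends in 7: not divisible by 5.
7: 188947 = 7·26992 + 3
11: 188947 = 11·17177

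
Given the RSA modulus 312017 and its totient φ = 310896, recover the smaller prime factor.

509

φ(n) = (p−1)(q−1) = n − (p+q) + 1, so p + q = 312017 − 310896 + 1 = 1122.
p and q are the roots of t² − 1122t + 312017 = 0.
Discriminant: 1122² − 4·312017 = 1258884 − 1248068 = 10816; √10816 = 104.
q = (1122 − 104)/2 = 509, p = (1122 + 104)/2 = 613.
Check: 509 · 613 = 312017.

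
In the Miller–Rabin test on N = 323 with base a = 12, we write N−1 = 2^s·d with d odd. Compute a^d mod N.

323 − 1 = 322 = 2^1 · 161, so d = 161.
12^1 ≡ 12 (mod 323)
12^2 ≡ 12^2 = 144 ≡ 144 (mod 323)
12^4 ≡ 144^2 = 20736 ≡ 64 (mod 323)
12^8 ≡ 64^2 = 4096 ≡ 220 (mod 323)
12^16 ≡ 220^2 = 48400 ≡ 273 (mod 323)
12^32 ≡ 273^2 = 74529 ≡ 239 (mod 323)
12^64 ≡ 239^2 = 57121 ≡ 273 (mod 323)
12^128 ≡ 273^2 = 74529 ≡ 239 (mod 323)
161 = 128 + 32 + 1 in binary powers of 2.
So 12^161 ≡ 239 · 239 · 12 ≡ 46 (mod 323).
Squaring chain: 46; never reaches −1, so base 12 is a Miller–Rabin witness that 323 is composite.

46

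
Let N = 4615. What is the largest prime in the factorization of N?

4615 = 5 · 923
923 = 13 · 71
71 is prime.
So 4615 = 5 · 13 · 71; the largest prime factor is 71.

71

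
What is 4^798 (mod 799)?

747

4^1 ≡ 4 (mod 799)
4^2 ≡ 4^2 = 16 ≡ 16 (mod 799)
4^4 ≡ 16^2 = 256 ≡ 256 (mod 799)
4^8 ≡ 256^2 = 65536 ≡ 18 (mod 799)
4^16 ≡ 18^2 = 324 ≡ 324 (mod 799)
4^32 ≡ 324^2 = 104976 ≡ 307 (mod 799)
4^64 ≡ 307^2 = 94249 ≡ 766 (mod 799)
4^128 ≡ 766^2 = 586756 ≡ 290 (mod 799)
4^256 ≡ 290^2 = 84100 ≡ 205 (mod 799)
4^512 ≡ 205^2 = 42025 ≡ 477 (mod 799)
798 = 512 + 256 + 16 + 8 + 4 + 2 in binary powers of 2.
So 4^798 ≡ 477 · 205 · 324 · 18 · 256 · 16 ≡ 747 (mod 799).
Since 747 ≠ 1, base 4 is a Fermat witness: 799 is composite.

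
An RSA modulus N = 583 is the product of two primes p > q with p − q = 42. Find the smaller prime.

11

Since p = q + 42, we have 583 = q(q + 42), so q² + 42q − 583 = 0.
Discriminant: 42² + 4·583 = 1764 + 2332 = 4096; √4096 = 64.
q = (−42 + 64)/2 = 11, and p = q + 42 = 53.
Check: 11 · 53 = 583.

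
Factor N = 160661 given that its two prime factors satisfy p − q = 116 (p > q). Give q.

Since p = q + 116, we have 160661 = q(q + 116), so q² + 116q − 160661 = 0.
Discriminant: 116² + 4·160661 = 13456 + 642644 = 656100; √656100 = 810.
q = (−116 + 810)/2 = 347, and p = q + 116 = 463.
Check: 347 · 463 = 160661.

347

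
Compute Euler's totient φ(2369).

2244

Factor: 2369 = 23 · 103.
φ(2369) = (23−1) · (103−1) = 22 · 102 = 2244.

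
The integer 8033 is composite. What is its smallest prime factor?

8033 is odd.
Digit sum 14, not divisible by 3.
Ends in 3: not divisible by 5.
7: 8033 = 7·1147 + 4
11: 8033 = 11·730 + 3
13: 8033 = 13·617 + 12
17: 8033 = 17·472 + 9
19: 8033 = 19·422 + 15
23: 8033 = 23·349 + 6
29: 8033 = 29·277

29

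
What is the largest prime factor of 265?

53

265 = 5 · 53
53 is prime.
So 265 = 5 · 53; the largest prime factor is 53.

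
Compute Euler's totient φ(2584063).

2527200

Factor: 2584063 = 109 · 151 · 157.
φ(2584063) = (109−1) · (151−1) · (157−1) = 108 · 150 · 156 = 2527200.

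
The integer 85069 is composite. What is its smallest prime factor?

85069 is odd.
Digit sum 28, not divisible by 3.
Ends in 9: not divisible by 5.
7: 85069 = 7·12152 + 5
11: 85069 = 11·7733 + 6
13: 85069 = 13·6543 + 10
17: 85069 = 17·5004 + 1
19: 85069 = 19·4477 + 6
23: 85069 = 23·3698 + 15
29: 85069 = 29·2933 + 12
31: 85069 = 31·2744 + 5
37: 85069 = 37·2299 + 6
41: 85069 = 41·2074 + 35
43: 85069 = 43·1978 + 15
47: 85069 = 47·1809 + 46
53: 85069 = 53·1605 + 4
59: 85069 = 59·1441 + 50
61: 85069 = 61·1394 + 35
67: 85069 = 67·1269 + 46
71: 85069 = 71·1198 + 11
73: 85069 = 73·1165 + 24
79: 85069 = 79·1076 + 65
83: 85069 = 83·1024 + 77
89: 85069 = 89·955 + 74
97: 85069 = 97·877

97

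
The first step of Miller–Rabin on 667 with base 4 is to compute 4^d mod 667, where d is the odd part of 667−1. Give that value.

179

667 − 1 = 666 = 2^1 · 333, so d = 333.
4^1 ≡ 4 (mod 667)
4^2 ≡ 4^2 = 16 ≡ 16 (mod 667)
4^4 ≡ 16^2 = 256 ≡ 256 (mod 667)
4^8 ≡ 256^2 = 65536 ≡ 170 (mod 667)
4^16 ≡ 170^2 = 28900 ≡ 219 (mod 667)
4^32 ≡ 219^2 = 47961 ≡ 604 (mod 667)
4^64 ≡ 604^2 = 364816 ≡ 634 (mod 667)
4^128 ≡ 634^2 = 401956 ≡ 422 (mod 667)
4^256 ≡ 422^2 = 178084 ≡ 662 (mod 667)
333 = 256 + 64 + 8 + 4 + 1 in binary powers of 2.
So 4^333 ≡ 662 · 634 · 170 · 256 · 4 ≡ 179 (mod 667).
Squaring chain: 179; never reaches −1, so base 4 is a Miller–Rabin witness that 667 is composite.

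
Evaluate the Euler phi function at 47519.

43200

Factor: 47519 = 19 · 41 · 61.
φ(47519) = (19−1) · (41−1) · (61−1) = 18 · 40 · 60 = 43200.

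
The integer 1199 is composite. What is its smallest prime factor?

1199 is odd.
Digit sum 20, not divisible by 3.
Ends in 9: not divisible by 5.
7: 1199 = 7·171 + 2
11: 1199 = 11·109

11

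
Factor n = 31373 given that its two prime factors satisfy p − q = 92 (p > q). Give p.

Since p = q + 92, we have 31373 = q(q + 92), so q² + 92q − 31373 = 0.
Discriminant: 92² + 4·31373 = 8464 + 125492 = 133956; √133956 = 366.
q = (−92 + 366)/2 = 137, and p = q + 92 = 229.
Check: 137 · 229 = 31373.

229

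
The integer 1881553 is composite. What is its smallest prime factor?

1881553 is odd.
Digit sum 31, not divisible by 3.
Ends in 3: not divisible by 5.
7: 1881553 = 7·268793 + 2
11: 1881553 = 11·171050 + 3
13: 1881553 = 13·144734 + 11
17: 1881553 = 17·110679 + 10
19: 1881553 = 19·99029 + 2
23: 1881553 = 23·81806 + 15
29: 1881553 = 29·64881 + 4
31: 1881553 = 31·60695 + 8
37: 1881553 = 37·50852 + 29
41: 1881553 = 41·45891 + 22
43: 1881553 = 43·43757 + 2
47: 1881553 = 47·40033 + 2
53: 1881553 = 53·35501

53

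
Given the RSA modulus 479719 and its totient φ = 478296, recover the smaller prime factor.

φ(n) = (p−1)(q−1) = n − (p+q) + 1, so p + q = 479719 − 478296 + 1 = 1424.
p and q are the roots of t² − 1424t + 479719 = 0.
Discriminant: 1424² − 4·479719 = 2027776 − 1918876 = 108900; √108900 = 330.
q = (1424 − 330)/2 = 547, p = (1424 + 330)/2 = 877.
Check: 547 · 877 = 479719.

547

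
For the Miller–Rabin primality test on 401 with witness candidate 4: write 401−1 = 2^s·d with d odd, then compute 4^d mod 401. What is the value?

20

401 − 1 = 400 = 2^4 · 25, so d = 25.
4^1 ≡ 4 (mod 401)
4^2 ≡ 4^2 = 16 ≡ 16 (mod 401)
4^4 ≡ 16^2 = 256 ≡ 256 (mod 401)
4^8 ≡ 256^2 = 65536 ≡ 173 (mod 401)
4^16 ≡ 173^2 = 29929 ≡ 255 (mod 401)
25 = 16 + 8 + 1 in binary powers of 2.
So 4^25 ≡ 255 · 173 · 4 ≡ 20 (mod 401).
Squaring chain: 20 → 400 → 1 → 1; reaches −1, so base 4 does not prove 401 composite.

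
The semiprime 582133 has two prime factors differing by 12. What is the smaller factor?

Since p = q + 12, we have 582133 = q(q + 12), so q² + 12q − 582133 = 0.
Discriminant: 12² + 4·582133 = 144 + 2328532 = 2328676; √2328676 = 1526.
q = (−12 + 1526)/2 = 757, and p = q + 12 = 769.
Check: 757 · 769 = 582133.

757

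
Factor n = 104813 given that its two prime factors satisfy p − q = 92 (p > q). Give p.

Since p = q + 92, we have 104813 = q(q + 92), so q² + 92q − 104813 = 0.
Discriminant: 92² + 4·104813 = 8464 + 419252 = 427716; √427716 = 654.
q = (−92 + 654)/2 = 281, and p = q + 92 = 373.
Check: 281 · 373 = 104813.

373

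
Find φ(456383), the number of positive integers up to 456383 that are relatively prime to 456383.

Factor: 456383 = 53 · 79 · 109.
φ(456383) = (53−1) · (79−1) · (109−1) = 52 · 78 · 108 = 438048.

438048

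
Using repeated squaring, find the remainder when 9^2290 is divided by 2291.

9^1 ≡ 9 (mod 2291)
9^2 ≡ 9^2 = 81 ≡ 81 (mod 2291)
9^4 ≡ 81^2 = 6561 ≡ 1979 (mod 2291)
9^8 ≡ 1979^2 = 3916441 ≡ 1122 (mod 2291)
9^16 ≡ 1122^2 = 1258884 ≡ 1125 (mod 2291)
9^32 ≡ 1125^2 = 1265625 ≡ 993 (mod 2291)
9^64 ≡ 993^2 = 986049 ≡ 919 (mod 2291)
9^128 ≡ 919^2 = 844561 ≡ 1473 (mod 2291)
9^256 ≡ 1473^2 = 2169729 ≡ 152 (mod 2291)
9^512 ≡ 152^2 = 23104 ≡ 194 (mod 2291)
9^1024 ≡ 194^2 = 37636 ≡ 980 (mod 2291)
9^2048 ≡ 980^2 = 960400 ≡ 471 (mod 2291)
2290 = 2048 + 128 + 64 + 32 + 16 + 2 in binary powers of 2.
So 9^2290 ≡ 471 · 1473 · 919 · 993 · 1125 · 81 ≡ 426 (mod 2291).
Since 426 ≠ 1, base 9 is a Fermat witness: 2291 is composite.

426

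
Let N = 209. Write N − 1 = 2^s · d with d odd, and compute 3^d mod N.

71

209 − 1 = 208 = 2^4 · 13, so d = 13.
3^1 ≡ 3 (mod 209)
3^2 ≡ 3^2 = 9 ≡ 9 (mod 209)
3^4 ≡ 9^2 = 81 ≡ 81 (mod 209)
3^8 ≡ 81^2 = 6561 ≡ 82 (mod 209)
13 = 8 + 4 + 1 in binary powers of 2.
So 3^13 ≡ 82 · 81 · 3 ≡ 71 (mod 209).
Squaring chain: 71 → 25 → 207 → 4; never reaches −1, so base 3 is a Miller–Rabin witness that 209 is composite.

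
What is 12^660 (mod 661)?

1

12^1 ≡ 12 (mod 661)
12^2 ≡ 12^2 = 144 ≡ 144 (mod 661)
12^4 ≡ 144^2 = 20736 ≡ 245 (mod 661)
12^8 ≡ 245^2 = 60025 ≡ 535 (mod 661)
12^16 ≡ 535^2 = 286225 ≡ 12 (mod 661)
12^32 ≡ 12^2 = 144 ≡ 144 (mod 661)
12^64 ≡ 144^2 = 20736 ≡ 245 (mod 661)
12^128 ≡ 245^2 = 60025 ≡ 535 (mod 661)
12^256 ≡ 535^2 = 286225 ≡ 12 (mod 661)
12^512 ≡ 12^2 = 144 ≡ 144 (mod 661)
660 = 512 + 128 + 16 + 4 in binary powers of 2.
So 12^660 ≡ 144 · 535 · 12 · 245 ≡ 1 (mod 661).
Since the result is 1, base 12 gives no evidence that 661 is composite.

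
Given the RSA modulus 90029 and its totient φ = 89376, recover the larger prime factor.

457

φ(n) = (p−1)(q−1) = n − (p+q) + 1, so p + q = 90029 − 89376 + 1 = 654.
p and q are the roots of t² − 654t + 90029 = 0.
Discriminant: 654² − 4·90029 = 427716 − 360116 = 67600; √67600 = 260.
q = (654 − 260)/2 = 197, p = (654 + 260)/2 = 457.
Check: 197 · 457 = 90029.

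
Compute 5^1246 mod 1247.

5^1 ≡ 5 (mod 1247)
5^2 ≡ 5^2 = 25 ≡ 25 (mod 1247)
5^4 ≡ 25^2 = 625 ≡ 625 (mod 1247)
5^8 ≡ 625^2 = 390625 ≡ 314 (mod 1247)
5^16 ≡ 314^2 = 98596 ≡ 83 (mod 1247)
5^32 ≡ 83^2 = 6889 ≡ 654 (mod 1247)
5^64 ≡ 654^2 = 427716 ≡ 1242 (mod 1247)
5^128 ≡ 1242^2 = 1542564 ≡ 25 (mod 1247)
5^256 ≡ 25^2 = 625 ≡ 625 (mod 1247)
5^512 ≡ 625^2 = 390625 ≡ 314 (mod 1247)
5^1024 ≡ 314^2 = 98596 ≡ 83 (mod 1247)
1246 = 1024 + 128 + 64 + 16 + 8 + 4 + 2 in binary powers of 2.
So 5^1246 ≡ 83 · 25 · 1242 · 83 · 314 · 625 · 25 ≡ 436 (mod 1247).
Since 436 ≠ 1, base 5 is a Fermat witness: 1247 is composite.

436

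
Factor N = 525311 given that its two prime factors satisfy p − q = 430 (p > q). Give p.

Since p = q + 430, we have 525311 = q(q + 430), so q² + 430q − 525311 = 0.
Discriminant: 430² + 4·525311 = 184900 + 2101244 = 2286144; √2286144 = 1512.
q = (−430 + 1512)/2 = 541, and p = q + 430 = 971.
Check: 541 · 971 = 525311.

971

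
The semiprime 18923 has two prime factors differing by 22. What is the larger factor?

Since p = q + 22, we have 18923 = q(q + 22), so q² + 22q − 18923 = 0.
Discriminant: 22² + 4·18923 = 484 + 75692 = 76176; √76176 = 276.
q = (−22 + 276)/2 = 127, and p = q + 22 = 149.
Check: 127 · 149 = 18923.

149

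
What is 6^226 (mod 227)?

6^1 ≡ 6 (mod 227)
6^2 ≡ 6^2 = 36 ≡ 36 (mod 227)
6^4 ≡ 36^2 = 1296 ≡ 161 (mod 227)
6^8 ≡ 161^2 = 25921 ≡ 43 (mod 227)
6^16 ≡ 43^2 = 1849 ≡ 33 (mod 227)
6^32 ≡ 33^2 = 1089 ≡ 181 (mod 227)
6^64 ≡ 181^2 = 32761 ≡ 73 (mod 227)
6^128 ≡ 73^2 = 5329 ≡ 108 (mod 227)
226 = 128 + 64 + 32 + 2 in binary powers of 2.
So 6^226 ≡ 108 · 73 · 181 · 36 ≡ 1 (mod 227).
Since the result is 1, base 6 gives no evidence that 227 is composite.

1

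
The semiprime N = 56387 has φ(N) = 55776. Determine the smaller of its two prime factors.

113

φ(n) = (p−1)(q−1) = n − (p+q) + 1, so p + q = 56387 − 55776 + 1 = 612.
p and q are the roots of t² − 612t + 56387 = 0.
Discriminant: 612² − 4·56387 = 374544 − 225548 = 148996; √148996 = 386.
q = (612 − 386)/2 = 113, p = (612 + 386)/2 = 499.
Check: 113 · 499 = 56387.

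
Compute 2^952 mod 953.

1

2^1 ≡ 2 (mod 953)
2^2 ≡ 2^2 = 4 ≡ 4 (mod 953)
2^4 ≡ 4^2 = 16 ≡ 16 (mod 953)
2^8 ≡ 16^2 = 256 ≡ 256 (mod 953)
2^16 ≡ 256^2 = 65536 ≡ 732 (mod 953)
2^32 ≡ 732^2 = 535824 ≡ 238 (mod 953)
2^64 ≡ 238^2 = 56644 ≡ 417 (mod 953)
2^128 ≡ 417^2 = 173889 ≡ 443 (mod 953)
2^256 ≡ 443^2 = 196249 ≡ 884 (mod 953)
2^512 ≡ 884^2 = 781456 ≡ 949 (mod 953)
952 = 512 + 256 + 128 + 32 + 16 + 8 in binary powers of 2.
So 2^952 ≡ 949 · 884 · 443 · 238 · 732 · 256 ≡ 1 (mod 953).
Since the result is 1, base 2 gives no evidence that 953 is composite.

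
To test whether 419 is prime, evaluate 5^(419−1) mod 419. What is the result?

5^1 ≡ 5 (mod 419)
5^2 ≡ 5^2 = 25 ≡ 25 (mod 419)
5^4 ≡ 25^2 = 625 ≡ 206 (mod 419)
5^8 ≡ 206^2 = 42436 ≡ 117 (mod 419)
5^16 ≡ 117^2 = 13689 ≡ 281 (mod 419)
5^32 ≡ 281^2 = 78961 ≡ 189 (mod 419)
5^64 ≡ 189^2 = 35721 ≡ 106 (mod 419)
5^128 ≡ 106^2 = 11236 ≡ 342 (mod 419)
5^256 ≡ 342^2 = 116964 ≡ 63 (mod 419)
418 = 256 + 128 + 32 + 2 in binary powers of 2.
So 5^418 ≡ 63 · 342 · 189 · 25 ≡ 1 (mod 419).
Since the result is 1, base 5 gives no evidence that 419 is composite.

1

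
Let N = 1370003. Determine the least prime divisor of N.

1370003 is odd.
Digit sum 14, not divisible by 3.
Ends in 3: not divisible by 5.
7: 1370003 = 7·195714 + 5
11: 1370003 = 11·124545 + 8
13: 1370003 = 13·105384 + 11
17: 1370003 = 17·80588 + 7
19: 1370003 = 19·72105 + 8
23: 1370003 = 23·59565 + 8
29: 1370003 = 29·47241 + 14
31: 1370003 = 31·44193 + 20
37: 1370003 = 37·37027 + 4
41: 1370003 = 41·33414 + 29
43: 1370003 = 43·31860 + 23
47: 1370003 = 47·29149

47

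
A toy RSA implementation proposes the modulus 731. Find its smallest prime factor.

731 is odd.
Digit sum 11, not divisible by 3.
Ends in 1: not divisible by 5.
7: 731 = 7·104 + 3
11: 731 = 11·66 + 5
13: 731 = 13·56 + 3
17: 731 = 17·43

17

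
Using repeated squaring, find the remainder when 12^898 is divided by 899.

12^1 ≡ 12 (mod 899)
12^2 ≡ 12^2 = 144 ≡ 144 (mod 899)
12^4 ≡ 144^2 = 20736 ≡ 59 (mod 899)
12^8 ≡ 59^2 = 3481 ≡ 784 (mod 899)
12^16 ≡ 784^2 = 614656 ≡ 639 (mod 899)
12^32 ≡ 639^2 = 408321 ≡ 175 (mod 899)
12^64 ≡ 175^2 = 30625 ≡ 59 (mod 899)
12^128 ≡ 59^2 = 3481 ≡ 784 (mod 899)
12^256 ≡ 784^2 = 614656 ≡ 639 (mod 899)
12^512 ≡ 639^2 = 408321 ≡ 175 (mod 899)
898 = 512 + 256 + 128 + 2 in binary powers of 2.
So 12^898 ≡ 175 · 639 · 784 · 144 ≡ 231 (mod 899).
Since 231 ≠ 1, base 12 is a Fermat witness: 899 is composite.

231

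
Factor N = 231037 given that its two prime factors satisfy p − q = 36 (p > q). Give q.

Since p = q + 36, we have 231037 = q(q + 36), so q² + 36q − 231037 = 0.
Discriminant: 36² + 4·231037 = 1296 + 924148 = 925444; √925444 = 962.
q = (−36 + 962)/2 = 463, and p = q + 36 = 499.
Check: 463 · 499 = 231037.

463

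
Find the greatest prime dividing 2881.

67

2881 = 43 · 67
67 is prime.
So 2881 = 43 · 67; the largest prime factor is 67.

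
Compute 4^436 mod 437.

4^1 ≡ 4 (mod 437)
4^2 ≡ 4^2 = 16 ≡ 16 (mod 437)
4^4 ≡ 16^2 = 256 ≡ 256 (mod 437)
4^8 ≡ 256^2 = 65536 ≡ 423 (mod 437)
4^16 ≡ 423^2 = 178929 ≡ 196 (mod 437)
4^32 ≡ 196^2 = 38416 ≡ 397 (mod 437)
4^64 ≡ 397^2 = 157609 ≡ 289 (mod 437)
4^128 ≡ 289^2 = 83521 ≡ 54 (mod 437)
4^256 ≡ 54^2 = 2916 ≡ 294 (mod 437)
436 = 256 + 128 + 32 + 16 + 4 in binary powers of 2.
So 4^436 ≡ 294 · 54 · 397 · 196 · 256 ≡ 123 (mod 437).
Since 123 ≠ 1, base 4 is a Fermat witness: 437 is composite.

123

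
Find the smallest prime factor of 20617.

20617 is odd.
Digit sum 16, not divisible by 3.
Ends in 7: not divisible by 5.
7: 20617 = 7·2945 + 2
11: 20617 = 11·1874 + 3
13: 20617 = 13·1585 + 12
17: 20617 = 17·1212 + 13
19: 20617 = 19·1085 + 2
23: 20617 = 23·896 + 9
29: 20617 = 29·710 + 27
31: 20617 = 31·665 + 2
37: 20617 = 37·557 + 8
41: 20617 = 41·502 + 35
43: 20617 = 43·479 + 20
47: 20617 = 47·438 + 31
53: 20617 = 53·389

53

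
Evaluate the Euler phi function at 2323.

2200

Factor: 2323 = 23 · 101.
φ(2323) = (23−1) · (101−1) = 22 · 100 = 2200.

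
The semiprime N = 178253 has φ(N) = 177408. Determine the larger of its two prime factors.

449

φ(n) = (p−1)(q−1) = n − (p+q) + 1, so p + q = 178253 − 177408 + 1 = 846.
p and q are the roots of t² − 846t + 178253 = 0.
Discriminant: 846² − 4·178253 = 715716 − 713012 = 2704; √2704 = 52.
q = (846 − 52)/2 = 397, p = (846 + 52)/2 = 449.
Check: 397 · 449 = 178253.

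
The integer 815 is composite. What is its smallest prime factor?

5

815 is odd.
Digit sum 14, not divisible by 3.
Ends in 5: divisible by 5.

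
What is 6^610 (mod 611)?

6^1 ≡ 6 (mod 611)
6^2 ≡ 6^2 = 36 ≡ 36 (mod 611)
6^4 ≡ 36^2 = 1296 ≡ 74 (mod 611)
6^8 ≡ 74^2 = 5476 ≡ 588 (mod 611)
6^16 ≡ 588^2 = 345744 ≡ 529 (mod 611)
6^32 ≡ 529^2 = 279841 ≡ 3 (mod 611)
6^64 ≡ 3^2 = 9 ≡ 9 (mod 611)
6^128 ≡ 9^2 = 81 ≡ 81 (mod 611)
6^256 ≡ 81^2 = 6561 ≡ 451 (mod 611)
6^512 ≡ 451^2 = 203401 ≡ 549 (mod 611)
610 = 512 + 64 + 32 + 2 in binary powers of 2.
So 6^610 ≡ 549 · 9 · 3 · 36 ≡ 225 (mod 611).
Since 225 ≠ 1, base 6 is a Fermat witness: 611 is composite.

225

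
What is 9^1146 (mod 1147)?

9^1 ≡ 9 (mod 1147)
9^2 ≡ 9^2 = 81 ≡ 81 (mod 1147)
9^4 ≡ 81^2 = 6561 ≡ 826 (mod 1147)
9^8 ≡ 826^2 = 682276 ≡ 958 (mod 1147)
9^16 ≡ 958^2 = 917764 ≡ 164 (mod 1147)
9^32 ≡ 164^2 = 26896 ≡ 515 (mod 1147)
9^64 ≡ 515^2 = 265225 ≡ 268 (mod 1147)
9^128 ≡ 268^2 = 71824 ≡ 710 (mod 1147)
9^256 ≡ 710^2 = 504100 ≡ 567 (mod 1147)
9^512 ≡ 567^2 = 321489 ≡ 329 (mod 1147)
9^1024 ≡ 329^2 = 108241 ≡ 423 (mod 1147)
1146 = 1024 + 64 + 32 + 16 + 8 + 2 in binary powers of 2.
So 9^1146 ≡ 423 · 268 · 515 · 164 · 958 · 81 ≡ 1062 (mod 1147).
Since 1062 ≠ 1, base 9 is a Fermat witness: 1147 is composite.

1062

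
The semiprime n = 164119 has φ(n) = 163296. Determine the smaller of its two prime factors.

φ(n) = (p−1)(q−1) = n − (p+q) + 1, so p + q = 164119 − 163296 + 1 = 824.
p and q are the roots of t² − 824t + 164119 = 0.
Discriminant: 824² − 4·164119 = 678976 − 656476 = 22500; √22500 = 150.
q = (824 − 150)/2 = 337, p = (824 + 150)/2 = 487.
Check: 337 · 487 = 164119.

337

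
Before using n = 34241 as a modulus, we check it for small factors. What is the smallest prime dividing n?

97

34241 is odd.
Digit sum 14, not divisible by 3.
Ends in 1: not divisible by 5.
7: 34241 = 7·4891 + 4
11: 34241 = 11·3112 + 9
13: 34241 = 13·2633 + 12
17: 34241 = 17·2014 + 3
19: 34241 = 19·1802 + 3
23: 34241 = 23·1488 + 17
29: 34241 = 29·1180 + 21
31: 34241 = 31·1104 + 17
37: 34241 = 37·925 + 16
41: 34241 = 41·835 + 6
43: 34241 = 43·796 + 13
47: 34241 = 47·728 + 25
53: 34241 = 53·646 + 3
59: 34241 = 59·580 + 21
61: 34241 = 61·561 + 20
67: 34241 = 67·511 + 4
71: 34241 = 71·482 + 19
73: 34241 = 73·469 + 4
79: 34241 = 79·433 + 34
83: 34241 = 83·412 + 45
89: 34241 = 89·384 + 65
97: 34241 = 97·353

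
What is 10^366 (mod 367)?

1

10^1 ≡ 10 (mod 367)
10^2 ≡ 10^2 = 100 ≡ 100 (mod 367)
10^4 ≡ 100^2 = 10000 ≡ 91 (mod 367)
10^8 ≡ 91^2 = 8281 ≡ 207 (mod 367)
10^16 ≡ 207^2 = 42849 ≡ 277 (mod 367)
10^32 ≡ 277^2 = 76729 ≡ 26 (mod 367)
10^64 ≡ 26^2 = 676 ≡ 309 (mod 367)
10^128 ≡ 309^2 = 95481 ≡ 61 (mod 367)
10^256 ≡ 61^2 = 3721 ≡ 51 (mod 367)
366 = 256 + 64 + 32 + 8 + 4 + 2 in binary powers of 2.
So 10^366 ≡ 51 · 309 · 26 · 207 · 91 · 100 ≡ 1 (mod 367).
Since the result is 1, base 10 gives no evidence that 367 is composite.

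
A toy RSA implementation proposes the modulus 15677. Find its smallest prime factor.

61

15677 is odd.
Digit sum 26, not divisible by 3.
Ends in 7: not divisible by 5.
7: 15677 = 7·2239 + 4
11: 15677 = 11·1425 + 2
13: 15677 = 13·1205 + 12
17: 15677 = 17·922 + 3
19: 15677 = 19·825 + 2
23: 15677 = 23·681 + 14
29: 15677 = 29·540 + 17
31: 15677 = 31·505 + 22
37: 15677 = 37·423 + 26
41: 15677 = 41·382 + 15
43: 15677 = 43·364 + 25
47: 15677 = 47·333 + 26
53: 15677 = 53·295 + 42
59: 15677 = 59·265 + 42
61: 15677 = 61·257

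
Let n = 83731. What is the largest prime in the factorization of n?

73

83731 = 31 · 2701
2701 = 37 · 73
73 is prime.
So 83731 = 31 · 37 · 73; the largest prime factor is 73.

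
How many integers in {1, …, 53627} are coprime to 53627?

Factor: 53627 = 7 · 47 · 163.
φ(53627) = (7−1) · (47−1) · (163−1) = 6 · 46 · 162 = 44712.

44712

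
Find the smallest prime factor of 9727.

9727 is odd.
Digit sum 25, not divisible by 3.
Ends in 7: not divisible by 5.
7: 9727 = 7·1389 + 4
11: 9727 = 11·884 + 3
13: 9727 = 13·748 + 3
17: 9727 = 17·572 + 3
19: 9727 = 19·511 + 18
23: 9727 = 23·422 + 21
29: 9727 = 29·335 + 12
31: 9727 = 31·313 + 24
37: 9727 = 37·262 + 33
41: 9727 = 41·237 + 10
43: 9727 = 43·226 + 9
47: 9727 = 47·206 + 45
53: 9727 = 53·183 + 28
59: 9727 = 59·164 + 51
61: 9727 = 61·159 + 28
67: 9727 = 67·145 + 12
71: 9727 = 71·137

71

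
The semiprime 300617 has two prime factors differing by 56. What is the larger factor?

Since p = q + 56, we have 300617 = q(q + 56), so q² + 56q − 300617 = 0.
Discriminant: 56² + 4·300617 = 3136 + 1202468 = 1205604; √1205604 = 1098.
q = (−56 + 1098)/2 = 521, and p = q + 56 = 577.
Check: 521 · 577 = 300617.

577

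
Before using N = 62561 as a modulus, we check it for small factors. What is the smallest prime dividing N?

62561 is odd.
Digit sum 20, not divisible by 3.
Ends in 1: not divisible by 5.
7: 62561 = 7·8937 + 2
11: 62561 = 11·5687 + 4
13: 62561 = 13·4812 + 5
17: 62561 = 17·3680 + 1
19: 62561 = 19·3292 + 13
23: 62561 = 23·2720 + 1
29: 62561 = 29·2157 + 8
31: 62561 = 31·2018 + 3
37: 62561 = 37·1690 + 31
41: 62561 = 41·1525 + 36
43: 62561 = 43·1454 + 39
47: 62561 = 47·1331 + 4
53: 62561 = 53·1180 + 21
59: 62561 = 59·1060 + 21
61: 62561 = 61·1025 + 36
67: 62561 = 67·933 + 50
71: 62561 = 71·881 + 10
73: 62561 = 73·857

73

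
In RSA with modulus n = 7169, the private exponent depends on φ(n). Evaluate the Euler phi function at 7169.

Factor: 7169 = 67 · 107.
φ(7169) = (67−1) · (107−1) = 66 · 106 = 6996.

6996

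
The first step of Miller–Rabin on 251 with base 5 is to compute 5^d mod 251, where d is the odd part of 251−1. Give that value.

1

251 − 1 = 250 = 2^1 · 125, so d = 125.
5^1 ≡ 5 (mod 251)
5^2 ≡ 5^2 = 25 ≡ 25 (mod 251)
5^4 ≡ 25^2 = 625 ≡ 123 (mod 251)
5^8 ≡ 123^2 = 15129 ≡ 69 (mod 251)
5^16 ≡ 69^2 = 4761 ≡ 243 (mod 251)
5^32 ≡ 243^2 = 59049 ≡ 64 (mod 251)
5^64 ≡ 64^2 = 4096 ≡ 80 (mod 251)
125 = 64 + 32 + 16 + 8 + 4 + 1 in binary powers of 2.
So 5^125 ≡ 80 · 64 · 243 · 69 · 123 · 5 ≡ 1 (mod 251).
Since 5^d ≡ 1 (mod 251), base 5 does not prove 251 composite.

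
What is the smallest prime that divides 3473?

3473 is odd.
Digit sum 17, not divisible by 3.
Ends in 3: not divisible by 5.
7: 3473 = 7·496 + 1
11: 3473 = 11·315 + 8
13: 3473 = 13·267 + 2
17: 3473 = 17·204 + 5
19: 3473 = 19·182 + 15
23: 3473 = 23·151

23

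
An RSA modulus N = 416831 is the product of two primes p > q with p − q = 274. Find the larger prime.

797

Since p = q + 274, we have 416831 = q(q + 274), so q² + 274q − 416831 = 0.
Discriminant: 274² + 4·416831 = 75076 + 1667324 = 1742400; √1742400 = 1320.
q = (−274 + 1320)/2 = 523, and p = q + 274 = 797.
Check: 523 · 797 = 416831.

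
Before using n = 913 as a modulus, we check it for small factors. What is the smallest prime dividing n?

11

913 is odd.
Digit sum 13, not divisible by 3.
Ends in 3: not divisible by 5.
7: 913 = 7·130 + 3
11: 913 = 11·83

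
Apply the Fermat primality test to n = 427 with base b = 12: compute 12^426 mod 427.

400

12^1 ≡ 12 (mod 427)
12^2 ≡ 12^2 = 144 ≡ 144 (mod 427)
12^4 ≡ 144^2 = 20736 ≡ 240 (mod 427)
12^8 ≡ 240^2 = 57600 ≡ 382 (mod 427)
12^16 ≡ 382^2 = 145924 ≡ 317 (mod 427)
12^32 ≡ 317^2 = 100489 ≡ 144 (mod 427)
12^64 ≡ 144^2 = 20736 ≡ 240 (mod 427)
12^128 ≡ 240^2 = 57600 ≡ 382 (mod 427)
12^256 ≡ 382^2 = 145924 ≡ 317 (mod 427)
426 = 256 + 128 + 32 + 8 + 2 in binary powers of 2.
So 12^426 ≡ 317 · 382 · 144 · 382 · 144 ≡ 400 (mod 427).
Since 400 ≠ 1, base 12 is a Fermat witness: 427 is composite.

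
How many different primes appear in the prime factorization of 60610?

60610 = 2 · 30305
30305 = 5 · 6061
6061 = 11 · 551
551 = 19 · 29
60610 = 2 · 5 · 11 · 19 · 29, which has 5 distinct prime factors.

5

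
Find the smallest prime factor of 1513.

17

1513 is odd.
Digit sum 10, not divisible by 3.
Ends in 3: not divisible by 5.
7: 1513 = 7·216 + 1
11: 1513 = 11·137 + 6
13: 1513 = 13·116 + 5
17: 1513 = 17·89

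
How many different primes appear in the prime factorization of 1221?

3

1221 = 3 · 407
407 = 11 · 37
1221 = 3 · 11 · 37, which has 3 distinct prime factors.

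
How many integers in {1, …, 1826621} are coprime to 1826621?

1777248

Factor: 1826621 = 67 · 137 · 199.
φ(1826621) = (67−1) · (137−1) · (199−1) = 66 · 136 · 198 = 1777248.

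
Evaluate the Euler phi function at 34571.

Factor: 34571 = 181 · 191.
φ(34571) = (181−1) · (191−1) = 180 · 190 = 34200.

34200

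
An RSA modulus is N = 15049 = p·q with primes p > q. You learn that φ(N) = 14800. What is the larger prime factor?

149

φ(n) = (p−1)(q−1) = n − (p+q) + 1, so p + q = 15049 − 14800 + 1 = 250.
p and q are the roots of t² − 250t + 15049 = 0.
Discriminant: 250² − 4·15049 = 62500 − 60196 = 2304; √2304 = 48.
q = (250 − 48)/2 = 101, p = (250 + 48)/2 = 149.
Check: 101 · 149 = 15049.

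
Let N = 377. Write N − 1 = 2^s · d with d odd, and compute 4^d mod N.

270

377 − 1 = 376 = 2^3 · 47, so d = 47.
4^1 ≡ 4 (mod 377)
4^2 ≡ 4^2 = 16 ≡ 16 (mod 377)
4^4 ≡ 16^2 = 256 ≡ 256 (mod 377)
4^8 ≡ 256^2 = 65536 ≡ 315 (mod 377)
4^16 ≡ 315^2 = 99225 ≡ 74 (mod 377)
4^32 ≡ 74^2 = 5476 ≡ 198 (mod 377)
47 = 32 + 8 + 4 + 2 + 1 in binary powers of 2.
So 4^47 ≡ 198 · 315 · 256 · 16 · 4 ≡ 270 (mod 377).
Squaring chain: 270 → 139 → 94; never reaches −1, so base 4 is a Miller–Rabin witness that 377 is composite.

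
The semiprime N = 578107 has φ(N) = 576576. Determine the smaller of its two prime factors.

φ(n) = (p−1)(q−1) = n − (p+q) + 1, so p + q = 578107 − 576576 + 1 = 1532.
p and q are the roots of t² − 1532t + 578107 = 0.
Discriminant: 1532² − 4·578107 = 2347024 − 2312428 = 34596; √34596 = 186.
q = (1532 − 186)/2 = 673, p = (1532 + 186)/2 = 859.
Check: 673 · 859 = 578107.

673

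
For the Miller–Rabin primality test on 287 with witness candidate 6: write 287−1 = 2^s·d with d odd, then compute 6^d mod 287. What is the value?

287 − 1 = 286 = 2^1 · 143, so d = 143.
6^1 ≡ 6 (mod 287)
6^2 ≡ 6^2 = 36 ≡ 36 (mod 287)
6^4 ≡ 36^2 = 1296 ≡ 148 (mod 287)
6^8 ≡ 148^2 = 21904 ≡ 92 (mod 287)
6^16 ≡ 92^2 = 8464 ≡ 141 (mod 287)
6^32 ≡ 141^2 = 19881 ≡ 78 (mod 287)
6^64 ≡ 78^2 = 6084 ≡ 57 (mod 287)
6^128 ≡ 57^2 = 3249 ≡ 92 (mod 287)
143 = 128 + 8 + 4 + 2 + 1 in binary powers of 2.
So 6^143 ≡ 92 · 92 · 148 · 36 · 6 ≡ 153 (mod 287).
Squaring chain: 153; never reaches −1, so base 6 is a Miller–Rabin witness that 287 is composite.

153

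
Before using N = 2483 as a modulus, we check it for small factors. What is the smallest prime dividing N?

2483 is odd.
Digit sum 17, not divisible by 3.
Ends in 3: not divisible by 5.
7: 2483 = 7·354 + 5
11: 2483 = 11·225 + 8
13: 2483 = 13·191

13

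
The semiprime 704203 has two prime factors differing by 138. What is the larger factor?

Since p = q + 138, we have 704203 = q(q + 138), so q² + 138q − 704203 = 0.
Discriminant: 138² + 4·704203 = 19044 + 2816812 = 2835856; √2835856 = 1684.
q = (−138 + 1684)/2 = 773, and p = q + 138 = 911.
Check: 773 · 911 = 704203.

911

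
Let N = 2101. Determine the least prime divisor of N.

2101 is odd.
Digit sum 4, not divisible by 3.
Ends in 1: not divisible by 5.
7: 2101 = 7·300 + 1
11: 2101 = 11·191

11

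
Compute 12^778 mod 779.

12^1 ≡ 12 (mod 779)
12^2 ≡ 12^2 = 144 ≡ 144 (mod 779)
12^4 ≡ 144^2 = 20736 ≡ 482 (mod 779)
12^8 ≡ 482^2 = 232324 ≡ 182 (mod 779)
12^16 ≡ 182^2 = 33124 ≡ 406 (mod 779)
12^32 ≡ 406^2 = 164836 ≡ 467 (mod 779)
12^64 ≡ 467^2 = 218089 ≡ 748 (mod 779)
12^128 ≡ 748^2 = 559504 ≡ 182 (mod 779)
12^256 ≡ 182^2 = 33124 ≡ 406 (mod 779)
12^512 ≡ 406^2 = 164836 ≡ 467 (mod 779)
778 = 512 + 256 + 8 + 2 in binary powers of 2.
So 12^778 ≡ 467 · 406 · 182 · 144 ≡ 121 (mod 779).
Since 121 ≠ 1, base 12 is a Fermat witness: 779 is composite.

121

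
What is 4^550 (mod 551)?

4^1 ≡ 4 (mod 551)
4^2 ≡ 4^2 = 16 ≡ 16 (mod 551)
4^4 ≡ 16^2 = 256 ≡ 256 (mod 551)
4^8 ≡ 256^2 = 65536 ≡ 518 (mod 551)
4^16 ≡ 518^2 = 268324 ≡ 538 (mod 551)
4^32 ≡ 538^2 = 289444 ≡ 169 (mod 551)
4^64 ≡ 169^2 = 28561 ≡ 460 (mod 551)
4^128 ≡ 460^2 = 211600 ≡ 16 (mod 551)
4^256 ≡ 16^2 = 256 ≡ 256 (mod 551)
4^512 ≡ 256^2 = 65536 ≡ 518 (mod 551)
550 = 512 + 32 + 4 + 2 in binary powers of 2.
So 4^550 ≡ 518 · 169 · 256 · 16 ≡ 517 (mod 551).
Since 517 ≠ 1, base 4 is a Fermat witness: 551 is composite.

517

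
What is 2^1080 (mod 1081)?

2^1 ≡ 2 (mod 1081)
2^2 ≡ 2^2 = 4 ≡ 4 (mod 1081)
2^4 ≡ 4^2 = 16 ≡ 16 (mod 1081)
2^8 ≡ 16^2 = 256 ≡ 256 (mod 1081)
2^16 ≡ 256^2 = 65536 ≡ 676 (mod 1081)
2^32 ≡ 676^2 = 456976 ≡ 794 (mod 1081)
2^64 ≡ 794^2 = 630436 ≡ 213 (mod 1081)
2^128 ≡ 213^2 = 45369 ≡ 1048 (mod 1081)
2^256 ≡ 1048^2 = 1098304 ≡ 8 (mod 1081)
2^512 ≡ 8^2 = 64 ≡ 64 (mod 1081)
2^1024 ≡ 64^2 = 4096 ≡ 853 (mod 1081)
1080 = 1024 + 32 + 16 + 8 in binary powers of 2.
So 2^1080 ≡ 853 · 794 · 676 · 256 ≡ 165 (mod 1081).
Since 165 ≠ 1, base 2 is a Fermat witness: 1081 is composite.

165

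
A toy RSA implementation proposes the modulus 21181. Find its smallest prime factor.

59

21181 is odd.
Digit sum 13, not divisible by 3.
Ends in 1: not divisible by 5.
7: 21181 = 7·3025 + 6
11: 21181 = 11·1925 + 6
13: 21181 = 13·1629 + 4
17: 21181 = 17·1245 + 16
19: 21181 = 19·1114 + 15
23: 21181 = 23·920 + 21
29: 21181 = 29·730 + 11
31: 21181 = 31·683 + 8
37: 21181 = 37·572 + 17
41: 21181 = 41·516 + 25
43: 21181 = 43·492 + 25
47: 21181 = 47·450 + 31
53: 21181 = 53·399 + 34
59: 21181 = 59·359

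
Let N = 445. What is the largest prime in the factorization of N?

89

445 = 5 · 89
89 is prime.
So 445 = 5 · 89; the largest prime factor is 89.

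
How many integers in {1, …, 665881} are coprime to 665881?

639360

Factor: 665881 = 41 · 109 · 149.
φ(665881) = (41−1) · (109−1) · (149−1) = 40 · 108 · 148 = 639360.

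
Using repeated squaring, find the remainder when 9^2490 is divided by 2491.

9^1 ≡ 9 (mod 2491)
9^2 ≡ 9^2 = 81 ≡ 81 (mod 2491)
9^4 ≡ 81^2 = 6561 ≡ 1579 (mod 2491)
9^8 ≡ 1579^2 = 2493241 ≡ 2241 (mod 2491)
9^16 ≡ 2241^2 = 5022081 ≡ 225 (mod 2491)
9^32 ≡ 225^2 = 50625 ≡ 805 (mod 2491)
9^64 ≡ 805^2 = 648025 ≡ 365 (mod 2491)
9^128 ≡ 365^2 = 133225 ≡ 1202 (mod 2491)
9^256 ≡ 1202^2 = 1444804 ≡ 24 (mod 2491)
9^512 ≡ 24^2 = 576 ≡ 576 (mod 2491)
9^1024 ≡ 576^2 = 331776 ≡ 473 (mod 2491)
9^2048 ≡ 473^2 = 223729 ≡ 2030 (mod 2491)
2490 = 2048 + 256 + 128 + 32 + 16 + 8 + 2 in binary powers of 2.
So 9^2490 ≡ 2030 · 24 · 1202 · 805 · 225 · 2241 · 81 ≡ 811 (mod 2491).
Since 811 ≠ 1, base 9 is a Fermat witness: 2491 is composite.

811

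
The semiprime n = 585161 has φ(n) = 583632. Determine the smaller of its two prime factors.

φ(n) = (p−1)(q−1) = n − (p+q) + 1, so p + q = 585161 − 583632 + 1 = 1530.
p and q are the roots of t² − 1530t + 585161 = 0.
Discriminant: 1530² − 4·585161 = 2340900 − 2340644 = 256; √256 = 16.
q = (1530 − 16)/2 = 757, p = (1530 + 16)/2 = 773.
Check: 757 · 773 = 585161.

757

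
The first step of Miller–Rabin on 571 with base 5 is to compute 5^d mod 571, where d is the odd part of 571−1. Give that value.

1

571 − 1 = 570 = 2^1 · 285, so d = 285.
5^1 ≡ 5 (mod 571)
5^2 ≡ 5^2 = 25 ≡ 25 (mod 571)
5^4 ≡ 25^2 = 625 ≡ 54 (mod 571)
5^8 ≡ 54^2 = 2916 ≡ 61 (mod 571)
5^16 ≡ 61^2 = 3721 ≡ 295 (mod 571)
5^32 ≡ 295^2 = 87025 ≡ 233 (mod 571)
5^64 ≡ 233^2 = 54289 ≡ 44 (mod 571)
5^128 ≡ 44^2 = 1936 ≡ 223 (mod 571)
5^256 ≡ 223^2 = 49729 ≡ 52 (mod 571)
285 = 256 + 16 + 8 + 4 + 1 in binary powers of 2.
So 5^285 ≡ 52 · 295 · 61 · 54 · 5 ≡ 1 (mod 571).
Since 5^d ≡ 1 (mod 571), base 5 does not prove 571 composite.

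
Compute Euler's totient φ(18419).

Factor: 18419 = 113 · 163.
φ(18419) = (113−1) · (163−1) = 112 · 162 = 18144.

18144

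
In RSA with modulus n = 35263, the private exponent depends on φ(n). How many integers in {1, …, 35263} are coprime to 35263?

34888

Factor: 35263 = 179 · 197.
φ(35263) = (179−1) · (197−1) = 178 · 196 = 34888.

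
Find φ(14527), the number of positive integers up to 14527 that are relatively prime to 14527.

Factor: 14527 = 73 · 199.
φ(14527) = (73−1) · (199−1) = 72 · 198 = 14256.

14256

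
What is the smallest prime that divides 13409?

11

13409 is odd.
Digit sum 17, not divisible by 3.
Ends in 9: not divisible by 5.
7: 13409 = 7·1915 + 4
11: 13409 = 11·1219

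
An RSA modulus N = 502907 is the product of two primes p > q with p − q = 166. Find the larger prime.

Since p = q + 166, we have 502907 = q(q + 166), so q² + 166q − 502907 = 0.
Discriminant: 166² + 4·502907 = 27556 + 2011628 = 2039184; √2039184 = 1428.
q = (−166 + 1428)/2 = 631, and p = q + 166 = 797.
Check: 631 · 797 = 502907.

797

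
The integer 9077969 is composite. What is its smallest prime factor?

9077969 is odd.
Digit sum 47, not divisible by 3.
Ends in 9: not divisible by 5.
7: 9077969 = 7·1296852 + 5
11: 9077969 = 11·825269 + 10
13: 9077969 = 13·698305 + 4
17: 9077969 = 17·533998 + 3
19: 9077969 = 19·477787 + 16
23: 9077969 = 23·394694 + 7
29: 9077969 = 29·313033 + 12
31: 9077969 = 31·292837 + 22
37: 9077969 = 37·245350 + 19
41: 9077969 = 41·221413 + 36
43: 9077969 = 43·211115 + 24
47: 9077969 = 47·193148 + 13
53: 9077969 = 53·171282 + 23
59: 9077969 = 59·153863 + 52
61: 9077969 = 61·148819 + 10
67: 9077969 = 67·135492 + 5
71: 9077969 = 71·127858 + 51
73: 9077969 = 73·124355 + 54
79: 9077969 = 79·114911

79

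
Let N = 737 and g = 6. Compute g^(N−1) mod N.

6^1 ≡ 6 (mod 737)
6^2 ≡ 6^2 = 36 ≡ 36 (mod 737)
6^4 ≡ 36^2 = 1296 ≡ 559 (mod 737)
6^8 ≡ 559^2 = 312481 ≡ 730 (mod 737)
6^16 ≡ 730^2 = 532900 ≡ 49 (mod 737)
6^32 ≡ 49^2 = 2401 ≡ 190 (mod 737)
6^64 ≡ 190^2 = 36100 ≡ 724 (mod 737)
6^128 ≡ 724^2 = 524176 ≡ 169 (mod 737)
6^256 ≡ 169^2 = 28561 ≡ 555 (mod 737)
6^512 ≡ 555^2 = 308025 ≡ 696 (mod 737)
736 = 512 + 128 + 64 + 32 in binary powers of 2.
So 6^736 ≡ 696 · 169 · 724 · 190 ≡ 16 (mod 737).
Since 16 ≠ 1, base 6 is a Fermat witness: 737 is composite.

16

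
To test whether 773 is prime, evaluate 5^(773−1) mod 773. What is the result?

5^1 ≡ 5 (mod 773)
5^2 ≡ 5^2 = 25 ≡ 25 (mod 773)
5^4 ≡ 25^2 = 625 ≡ 625 (mod 773)
5^8 ≡ 625^2 = 390625 ≡ 260 (mod 773)
5^16 ≡ 260^2 = 67600 ≡ 349 (mod 773)
5^32 ≡ 349^2 = 121801 ≡ 440 (mod 773)
5^64 ≡ 440^2 = 193600 ≡ 350 (mod 773)
5^128 ≡ 350^2 = 122500 ≡ 366 (mod 773)
5^256 ≡ 366^2 = 133956 ≡ 227 (mod 773)
5^512 ≡ 227^2 = 51529 ≡ 511 (mod 773)
772 = 512 + 256 + 4 in binary powers of 2.
So 5^772 ≡ 511 · 227 · 625 ≡ 1 (mod 773).
Since the result is 1, base 5 gives no evidence that 773 is composite.

1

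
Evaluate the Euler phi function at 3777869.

3704400

Factor: 3777869 = 127 · 151 · 197.
φ(3777869) = (127−1) · (151−1) · (197−1) = 126 · 150 · 196 = 3704400.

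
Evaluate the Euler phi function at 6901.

6732

Factor: 6901 = 67 · 103.
φ(6901) = (67−1) · (103−1) = 66 · 102 = 6732.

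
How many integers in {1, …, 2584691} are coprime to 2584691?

Factor: 2584691 = 101 · 157 · 163.
φ(2584691) = (101−1) · (157−1) · (163−1) = 100 · 156 · 162 = 2527200.

2527200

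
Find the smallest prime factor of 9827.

31

9827 is odd.
Digit sum 26, not divisible by 3.
Ends in 7: not divisible by 5.
7: 9827 = 7·1403 + 6
11: 9827 = 11·893 + 4
13: 9827 = 13·755 + 12
17: 9827 = 17·578 + 1
19: 9827 = 19·517 + 4
23: 9827 = 23·427 + 6
29: 9827 = 29·338 + 25
31: 9827 = 31·317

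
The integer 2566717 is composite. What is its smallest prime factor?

2566717 is odd.
Digit sum 34, not divisible by 3.
Ends in 7: not divisible by 5.
7: 2566717 = 7·366673 + 6
11: 2566717 = 11·233337 + 10
13: 2566717 = 13·197439 + 10
17: 2566717 = 17·150983 + 6
19: 2566717 = 19·135090 + 7
23: 2566717 = 23·111596 + 9
29: 2566717 = 29·88507 + 14
31: 2566717 = 31·82797 + 10
37: 2566717 = 37·69370 + 27
41: 2566717 = 41·62602 + 35
43: 2566717 = 43·59691 + 4
47: 2566717 = 47·54611

47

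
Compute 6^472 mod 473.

6^1 ≡ 6 (mod 473)
6^2 ≡ 6^2 = 36 ≡ 36 (mod 473)
6^4 ≡ 36^2 = 1296 ≡ 350 (mod 473)
6^8 ≡ 350^2 = 122500 ≡ 466 (mod 473)
6^16 ≡ 466^2 = 217156 ≡ 49 (mod 473)
6^32 ≡ 49^2 = 2401 ≡ 36 (mod 473)
6^64 ≡ 36^2 = 1296 ≡ 350 (mod 473)
6^128 ≡ 350^2 = 122500 ≡ 466 (mod 473)
6^256 ≡ 466^2 = 217156 ≡ 49 (mod 473)
472 = 256 + 128 + 64 + 16 + 8 in binary powers of 2.
So 6^472 ≡ 49 · 466 · 350 · 49 · 466 ≡ 135 (mod 473).
Since 135 ≠ 1, base 6 is a Fermat witness: 473 is composite.

135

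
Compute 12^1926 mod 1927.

12^1 ≡ 12 (mod 1927)
12^2 ≡ 12^2 = 144 ≡ 144 (mod 1927)
12^4 ≡ 144^2 = 20736 ≡ 1466 (mod 1927)
12^8 ≡ 1466^2 = 2149156 ≡ 551 (mod 1927)
12^16 ≡ 551^2 = 303601 ≡ 1062 (mod 1927)
12^32 ≡ 1062^2 = 1127844 ≡ 549 (mod 1927)
12^64 ≡ 549^2 = 301401 ≡ 789 (mod 1927)
12^128 ≡ 789^2 = 622521 ≡ 100 (mod 1927)
12^256 ≡ 100^2 = 10000 ≡ 365 (mod 1927)
12^512 ≡ 365^2 = 133225 ≡ 262 (mod 1927)
12^1024 ≡ 262^2 = 68644 ≡ 1199 (mod 1927)
1926 = 1024 + 512 + 256 + 128 + 4 + 2 in binary powers of 2.
So 12^1926 ≡ 1199 · 262 · 365 · 100 · 1466 · 144 ≡ 1840 (mod 1927).
Since 1840 ≠ 1, base 12 is a Fermat witness: 1927 is composite.

1840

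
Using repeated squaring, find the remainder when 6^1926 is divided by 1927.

777

6^1 ≡ 6 (mod 1927)
6^2 ≡ 6^2 = 36 ≡ 36 (mod 1927)
6^4 ≡ 36^2 = 1296 ≡ 1296 (mod 1927)
6^8 ≡ 1296^2 = 1679616 ≡ 1199 (mod 1927)
6^16 ≡ 1199^2 = 1437601 ≡ 59 (mod 1927)
6^32 ≡ 59^2 = 3481 ≡ 1554 (mod 1927)
6^64 ≡ 1554^2 = 2414916 ≡ 385 (mod 1927)
6^128 ≡ 385^2 = 148225 ≡ 1773 (mod 1927)
6^256 ≡ 1773^2 = 3143529 ≡ 592 (mod 1927)
6^512 ≡ 592^2 = 350464 ≡ 1677 (mod 1927)
6^1024 ≡ 1677^2 = 2812329 ≡ 836 (mod 1927)
1926 = 1024 + 512 + 256 + 128 + 4 + 2 in binary powers of 2.
So 6^1926 ≡ 836 · 1677 · 592 · 1773 · 1296 · 36 ≡ 777 (mod 1927).
Since 777 ≠ 1, base 6 is a Fermat witness: 1927 is composite.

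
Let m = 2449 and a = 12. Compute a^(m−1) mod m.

907

12^1 ≡ 12 (mod 2449)
12^2 ≡ 12^2 = 144 ≡ 144 (mod 2449)
12^4 ≡ 144^2 = 20736 ≡ 1144 (mod 2449)
12^8 ≡ 1144^2 = 1308736 ≡ 970 (mod 2449)
12^16 ≡ 970^2 = 940900 ≡ 484 (mod 2449)
12^32 ≡ 484^2 = 234256 ≡ 1601 (mod 2449)
12^64 ≡ 1601^2 = 2563201 ≡ 1547 (mod 2449)
12^128 ≡ 1547^2 = 2393209 ≡ 536 (mod 2449)
12^256 ≡ 536^2 = 287296 ≡ 763 (mod 2449)
12^512 ≡ 763^2 = 582169 ≡ 1756 (mod 2449)
12^1024 ≡ 1756^2 = 3083536 ≡ 245 (mod 2449)
12^2048 ≡ 245^2 = 60025 ≡ 1249 (mod 2449)
2448 = 2048 + 256 + 128 + 16 in binary powers of 2.
So 12^2448 ≡ 1249 · 763 · 536 · 484 ≡ 907 (mod 2449).
Since 907 ≠ 1, base 12 is a Fermat witness: 2449 is composite.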